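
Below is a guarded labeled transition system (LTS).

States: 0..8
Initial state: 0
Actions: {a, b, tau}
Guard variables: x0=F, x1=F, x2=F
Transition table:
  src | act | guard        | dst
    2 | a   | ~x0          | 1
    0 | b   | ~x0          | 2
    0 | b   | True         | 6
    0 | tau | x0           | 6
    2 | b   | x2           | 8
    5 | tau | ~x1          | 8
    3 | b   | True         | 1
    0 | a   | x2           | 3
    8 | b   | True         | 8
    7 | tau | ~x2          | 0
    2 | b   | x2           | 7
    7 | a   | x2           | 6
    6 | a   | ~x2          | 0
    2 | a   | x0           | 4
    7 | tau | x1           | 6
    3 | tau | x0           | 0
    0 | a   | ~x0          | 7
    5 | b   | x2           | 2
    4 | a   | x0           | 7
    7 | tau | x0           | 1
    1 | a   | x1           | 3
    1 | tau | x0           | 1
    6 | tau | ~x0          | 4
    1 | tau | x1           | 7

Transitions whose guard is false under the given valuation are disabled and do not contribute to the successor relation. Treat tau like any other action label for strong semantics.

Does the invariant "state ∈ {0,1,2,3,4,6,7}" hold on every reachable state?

Answer: INVARIANT HOLDS

Trace:
Inv-set: {0,1,2,3,4,6,7}
R = {0,1,2,4,6,7}
  0: safe
  1: safe
  2: safe
  4: safe
  6: safe
  7: safe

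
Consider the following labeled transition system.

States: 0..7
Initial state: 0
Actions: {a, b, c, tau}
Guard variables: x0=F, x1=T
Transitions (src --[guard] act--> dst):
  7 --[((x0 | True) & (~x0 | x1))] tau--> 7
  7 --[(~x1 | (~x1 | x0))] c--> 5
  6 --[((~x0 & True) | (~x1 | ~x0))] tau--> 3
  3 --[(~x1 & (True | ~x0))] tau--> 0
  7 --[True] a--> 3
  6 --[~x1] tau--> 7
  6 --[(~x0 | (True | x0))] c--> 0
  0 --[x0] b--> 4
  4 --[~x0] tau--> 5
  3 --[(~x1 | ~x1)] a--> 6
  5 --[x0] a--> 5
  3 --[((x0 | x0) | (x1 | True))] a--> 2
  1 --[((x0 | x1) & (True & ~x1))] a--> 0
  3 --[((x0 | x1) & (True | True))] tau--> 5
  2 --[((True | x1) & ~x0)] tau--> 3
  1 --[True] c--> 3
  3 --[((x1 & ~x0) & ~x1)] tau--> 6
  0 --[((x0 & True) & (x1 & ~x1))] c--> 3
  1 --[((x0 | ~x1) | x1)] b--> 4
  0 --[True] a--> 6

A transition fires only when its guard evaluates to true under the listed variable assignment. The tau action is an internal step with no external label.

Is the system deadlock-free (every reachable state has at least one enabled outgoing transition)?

Answer: DEADLOCK at state 5

Analysis:
Reachable = {0,2,3,5,6}
  0: a→6  [1 exit(s)]
  2: tau→3  [1 exit(s)]
  3: a→2  tau→5  [2 exit(s)]
  5: ∅  [deadlock]
  6: c→0  tau→3  [2 exit(s)]
Path to 5: a·tau·tau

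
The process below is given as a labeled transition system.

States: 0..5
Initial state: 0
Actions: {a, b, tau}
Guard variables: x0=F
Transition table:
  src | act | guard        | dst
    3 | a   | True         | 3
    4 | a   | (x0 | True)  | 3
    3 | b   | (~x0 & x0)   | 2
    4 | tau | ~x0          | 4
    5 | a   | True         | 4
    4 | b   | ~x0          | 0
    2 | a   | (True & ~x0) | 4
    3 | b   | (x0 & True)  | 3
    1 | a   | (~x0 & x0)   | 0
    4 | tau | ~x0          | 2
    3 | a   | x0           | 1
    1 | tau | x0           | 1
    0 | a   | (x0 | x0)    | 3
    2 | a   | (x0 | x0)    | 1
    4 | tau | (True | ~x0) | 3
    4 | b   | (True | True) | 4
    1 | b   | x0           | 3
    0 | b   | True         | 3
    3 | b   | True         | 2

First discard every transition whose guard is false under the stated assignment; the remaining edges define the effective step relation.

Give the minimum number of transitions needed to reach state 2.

BFS to 2:
  L0 = {0}
  L1 = {3}
  L2 = {2}
2 enters at depth 2; path b·b

Answer: 2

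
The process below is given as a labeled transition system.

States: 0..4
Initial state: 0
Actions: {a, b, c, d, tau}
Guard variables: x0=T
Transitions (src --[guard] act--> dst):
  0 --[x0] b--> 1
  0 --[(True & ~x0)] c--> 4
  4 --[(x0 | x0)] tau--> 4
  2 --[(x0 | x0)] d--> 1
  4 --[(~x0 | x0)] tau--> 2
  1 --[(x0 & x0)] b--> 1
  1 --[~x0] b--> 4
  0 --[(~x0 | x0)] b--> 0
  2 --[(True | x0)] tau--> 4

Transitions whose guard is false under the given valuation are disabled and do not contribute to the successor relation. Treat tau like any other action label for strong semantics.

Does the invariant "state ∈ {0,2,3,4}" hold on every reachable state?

Answer: INVARIANT VIOLATED at state 1

Analysis:
Safe = {0,2,3,4}
Reach set: {0,1}
  0: ok
  1: ✗ unsafe
witness against invariant: b → 1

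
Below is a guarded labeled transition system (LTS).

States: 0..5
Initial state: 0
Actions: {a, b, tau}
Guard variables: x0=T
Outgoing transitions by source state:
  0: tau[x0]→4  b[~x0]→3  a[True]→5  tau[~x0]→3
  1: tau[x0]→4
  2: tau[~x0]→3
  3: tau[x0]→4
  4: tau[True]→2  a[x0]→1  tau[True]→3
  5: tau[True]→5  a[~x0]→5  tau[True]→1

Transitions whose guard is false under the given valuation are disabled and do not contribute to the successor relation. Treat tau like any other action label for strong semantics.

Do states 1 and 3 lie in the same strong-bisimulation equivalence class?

Answer: BISIMILAR

Working:
Bisimulation quotient by refinement:
  π0 = {{0,1,2,3,4,5}}
  π1 = {{0,4},{1,3,5},{2}}
  π2 = {{0},{1,3},{2},{4},{5}}
Fixed point at round 3; 5 class(es).
class of 1: {1,3}; class of 3: {1,3}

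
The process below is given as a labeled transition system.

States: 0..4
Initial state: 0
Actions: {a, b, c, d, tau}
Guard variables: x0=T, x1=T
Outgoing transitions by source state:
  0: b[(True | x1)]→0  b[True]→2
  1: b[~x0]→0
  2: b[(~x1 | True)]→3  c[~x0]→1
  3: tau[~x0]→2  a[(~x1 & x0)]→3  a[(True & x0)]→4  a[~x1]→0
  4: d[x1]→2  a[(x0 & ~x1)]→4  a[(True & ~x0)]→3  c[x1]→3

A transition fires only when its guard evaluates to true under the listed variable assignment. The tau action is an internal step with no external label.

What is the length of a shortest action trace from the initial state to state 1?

BFS to 1:
  depth 0: {0}
  depth 1: {2}
  depth 2: {3}
  depth 3: {4}
1 never appears.

Answer: UNREACHABLE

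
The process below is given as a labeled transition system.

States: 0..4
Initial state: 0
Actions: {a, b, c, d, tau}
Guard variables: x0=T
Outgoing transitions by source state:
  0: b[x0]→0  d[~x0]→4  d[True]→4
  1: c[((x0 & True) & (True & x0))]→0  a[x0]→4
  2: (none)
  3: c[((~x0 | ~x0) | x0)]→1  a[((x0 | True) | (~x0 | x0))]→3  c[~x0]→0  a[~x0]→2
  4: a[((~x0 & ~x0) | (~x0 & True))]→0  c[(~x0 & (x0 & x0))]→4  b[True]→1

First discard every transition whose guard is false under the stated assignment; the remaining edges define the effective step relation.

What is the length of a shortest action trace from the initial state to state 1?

Answer: 2

Analysis:
BFS to 1:
  Layer 0: {0}
  Layer 1: {4}
  Layer 2: {1}
depth(1)=2, e.g. d·b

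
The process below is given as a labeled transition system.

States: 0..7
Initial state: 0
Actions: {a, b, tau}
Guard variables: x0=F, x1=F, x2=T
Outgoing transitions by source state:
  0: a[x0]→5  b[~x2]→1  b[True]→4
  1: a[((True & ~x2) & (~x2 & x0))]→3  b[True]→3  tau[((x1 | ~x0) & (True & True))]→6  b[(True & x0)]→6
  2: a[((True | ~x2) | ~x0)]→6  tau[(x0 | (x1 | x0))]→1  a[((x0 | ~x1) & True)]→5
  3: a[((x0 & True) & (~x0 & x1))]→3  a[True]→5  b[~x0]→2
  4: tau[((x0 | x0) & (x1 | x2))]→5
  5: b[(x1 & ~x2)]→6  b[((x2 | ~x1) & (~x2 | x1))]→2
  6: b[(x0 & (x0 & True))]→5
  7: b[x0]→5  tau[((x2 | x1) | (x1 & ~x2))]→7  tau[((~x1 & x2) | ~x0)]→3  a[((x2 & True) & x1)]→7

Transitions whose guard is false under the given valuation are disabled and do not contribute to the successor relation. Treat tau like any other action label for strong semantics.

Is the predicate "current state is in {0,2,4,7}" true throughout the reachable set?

Answer: INVARIANT HOLDS

Working:
Safe = {0,2,4,7}
Reach set: {0,4}
  0: ok
  4: ok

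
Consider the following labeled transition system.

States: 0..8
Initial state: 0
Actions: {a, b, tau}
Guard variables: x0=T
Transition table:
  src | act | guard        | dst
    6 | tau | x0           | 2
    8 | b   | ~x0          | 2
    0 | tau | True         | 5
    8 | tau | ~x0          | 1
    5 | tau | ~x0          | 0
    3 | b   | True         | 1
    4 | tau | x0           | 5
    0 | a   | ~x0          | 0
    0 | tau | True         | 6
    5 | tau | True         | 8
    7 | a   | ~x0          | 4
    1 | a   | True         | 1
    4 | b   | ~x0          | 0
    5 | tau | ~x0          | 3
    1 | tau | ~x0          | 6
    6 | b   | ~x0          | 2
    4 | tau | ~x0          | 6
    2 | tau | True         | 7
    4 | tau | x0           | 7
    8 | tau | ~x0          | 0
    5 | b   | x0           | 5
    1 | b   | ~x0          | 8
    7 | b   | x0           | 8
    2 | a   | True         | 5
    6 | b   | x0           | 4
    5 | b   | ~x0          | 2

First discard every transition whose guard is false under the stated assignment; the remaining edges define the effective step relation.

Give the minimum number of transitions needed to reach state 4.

Answer: 2

Trace:
Breadth-first toward 4:
  depth 0: {0}
  depth 1: {5,6}
  depth 2: {2,4,8}
first hit 4 at d=2 via tau·b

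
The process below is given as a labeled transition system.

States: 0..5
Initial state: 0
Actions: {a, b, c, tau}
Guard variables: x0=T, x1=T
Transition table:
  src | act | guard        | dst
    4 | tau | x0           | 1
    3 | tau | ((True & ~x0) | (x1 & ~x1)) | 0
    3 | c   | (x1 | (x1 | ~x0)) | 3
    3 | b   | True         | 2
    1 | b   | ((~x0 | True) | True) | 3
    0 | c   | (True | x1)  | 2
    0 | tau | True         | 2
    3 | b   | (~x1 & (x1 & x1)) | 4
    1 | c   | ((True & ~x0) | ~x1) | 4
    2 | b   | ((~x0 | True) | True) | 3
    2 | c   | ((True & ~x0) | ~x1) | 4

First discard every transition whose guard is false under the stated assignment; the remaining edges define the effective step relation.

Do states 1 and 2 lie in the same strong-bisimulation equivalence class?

Answer: BISIMILAR

Analysis:
Compute ~ classes (split until stable):
  π0 = {{0,1,2,3,4,5}}
  π1 = {{0},{1,2},{3},{4},{5}}
stable after 2 split(s): 5 block(s)
class of 1: {1,2}; class of 2: {1,2}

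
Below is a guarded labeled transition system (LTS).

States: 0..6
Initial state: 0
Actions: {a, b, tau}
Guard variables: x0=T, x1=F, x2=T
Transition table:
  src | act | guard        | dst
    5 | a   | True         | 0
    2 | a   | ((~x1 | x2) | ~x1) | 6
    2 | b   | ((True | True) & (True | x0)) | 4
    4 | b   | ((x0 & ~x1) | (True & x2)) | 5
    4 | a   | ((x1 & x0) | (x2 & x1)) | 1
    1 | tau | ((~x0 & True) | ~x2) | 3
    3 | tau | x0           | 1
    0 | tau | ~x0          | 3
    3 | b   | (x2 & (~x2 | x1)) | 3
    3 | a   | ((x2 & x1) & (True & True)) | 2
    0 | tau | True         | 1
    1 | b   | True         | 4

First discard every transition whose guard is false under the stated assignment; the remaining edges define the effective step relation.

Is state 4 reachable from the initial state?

Guard filter leaves 7 enabled edge(s).
L0 = {0}
L1 = {1}  cumulative {0,1}
L2 = {4}  cumulative {0,1,4}
L3 = {5}  cumulative {0,1,4,5}
Reach set: {0,1,4,5}
Path to 4: tau·b

Answer: REACHABLE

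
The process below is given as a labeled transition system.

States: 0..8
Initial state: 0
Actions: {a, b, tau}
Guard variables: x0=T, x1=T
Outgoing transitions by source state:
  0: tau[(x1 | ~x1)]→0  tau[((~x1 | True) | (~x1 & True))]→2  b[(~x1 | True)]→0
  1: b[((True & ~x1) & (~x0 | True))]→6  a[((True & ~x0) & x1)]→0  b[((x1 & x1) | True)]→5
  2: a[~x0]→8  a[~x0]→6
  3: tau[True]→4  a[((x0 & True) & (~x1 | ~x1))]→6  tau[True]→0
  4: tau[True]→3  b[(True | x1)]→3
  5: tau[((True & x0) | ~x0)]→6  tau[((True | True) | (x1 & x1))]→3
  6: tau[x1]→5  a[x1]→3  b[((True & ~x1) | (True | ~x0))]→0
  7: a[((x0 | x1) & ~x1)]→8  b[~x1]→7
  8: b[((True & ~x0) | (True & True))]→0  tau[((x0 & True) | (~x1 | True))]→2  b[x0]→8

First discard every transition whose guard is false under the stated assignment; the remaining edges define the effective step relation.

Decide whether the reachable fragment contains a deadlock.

R = {0,2}
  0: b→0  tau→0  tau→2  [deg 3]
  2: ∅  [STUCK]
Path to 2: tau

Answer: DEADLOCK at state 2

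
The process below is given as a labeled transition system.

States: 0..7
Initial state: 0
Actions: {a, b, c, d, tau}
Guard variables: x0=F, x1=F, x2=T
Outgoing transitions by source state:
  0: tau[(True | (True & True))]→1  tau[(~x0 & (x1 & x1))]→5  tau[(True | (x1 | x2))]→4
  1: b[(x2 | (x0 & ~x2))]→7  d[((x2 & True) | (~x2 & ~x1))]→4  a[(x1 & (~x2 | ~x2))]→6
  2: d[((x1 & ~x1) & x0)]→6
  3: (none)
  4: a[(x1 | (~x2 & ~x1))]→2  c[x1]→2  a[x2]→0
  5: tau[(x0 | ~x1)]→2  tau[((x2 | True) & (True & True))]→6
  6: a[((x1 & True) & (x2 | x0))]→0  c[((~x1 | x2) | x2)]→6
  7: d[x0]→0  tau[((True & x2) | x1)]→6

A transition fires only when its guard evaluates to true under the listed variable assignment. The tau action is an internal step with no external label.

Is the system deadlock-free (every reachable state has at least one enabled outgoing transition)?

Answer: DEADLOCK-FREE

Analysis:
Reachable = {0,1,4,6,7}
  0: tau→1  tau→4  [2 exit(s)]
  1: b→7  d→4  [2 exit(s)]
  4: a→0  [1 exit(s)]
  6: c→6  [1 exit(s)]
  7: tau→6  [1 exit(s)]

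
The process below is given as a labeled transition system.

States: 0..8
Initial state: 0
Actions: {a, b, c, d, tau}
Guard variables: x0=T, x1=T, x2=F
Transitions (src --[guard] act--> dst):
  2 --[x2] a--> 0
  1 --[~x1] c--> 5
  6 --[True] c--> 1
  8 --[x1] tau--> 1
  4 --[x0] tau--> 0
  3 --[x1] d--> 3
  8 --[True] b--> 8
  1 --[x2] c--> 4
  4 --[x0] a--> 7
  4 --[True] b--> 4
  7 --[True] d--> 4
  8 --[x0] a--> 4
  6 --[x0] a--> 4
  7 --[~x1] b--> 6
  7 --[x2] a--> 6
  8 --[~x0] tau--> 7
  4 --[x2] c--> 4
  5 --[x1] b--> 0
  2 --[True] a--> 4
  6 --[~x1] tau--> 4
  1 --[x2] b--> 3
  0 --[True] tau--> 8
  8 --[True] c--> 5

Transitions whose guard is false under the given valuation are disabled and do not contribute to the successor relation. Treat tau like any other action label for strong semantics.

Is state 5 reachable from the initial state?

After dropping false guards: 14 live edges.
Layer 0: {0}
Layer 1: {8}  now seen {0,8}
Layer 2: {1,4,5}  now seen {0,1,4,5,8}
Layer 3: {7}  now seen {0,1,4,5,7,8}
R = {0,1,4,5,7,8}
Path to 5: tau·c

Answer: REACHABLE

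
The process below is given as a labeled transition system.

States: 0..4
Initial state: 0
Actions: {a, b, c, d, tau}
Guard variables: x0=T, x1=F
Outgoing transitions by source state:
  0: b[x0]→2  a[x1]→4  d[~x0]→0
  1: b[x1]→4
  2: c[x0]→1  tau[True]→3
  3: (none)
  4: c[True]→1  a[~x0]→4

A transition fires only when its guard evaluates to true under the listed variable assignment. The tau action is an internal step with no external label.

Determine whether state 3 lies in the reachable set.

Answer: REACHABLE

Trace:
After dropping false guards: 4 live edges.
Layer 0: {0}
Layer 1: {2}  cumulative {0,2}
Layer 2: {1,3}  cumulative {0,1,2,3}
Reach set: {0,1,2,3}
trace reaching 3: b·tau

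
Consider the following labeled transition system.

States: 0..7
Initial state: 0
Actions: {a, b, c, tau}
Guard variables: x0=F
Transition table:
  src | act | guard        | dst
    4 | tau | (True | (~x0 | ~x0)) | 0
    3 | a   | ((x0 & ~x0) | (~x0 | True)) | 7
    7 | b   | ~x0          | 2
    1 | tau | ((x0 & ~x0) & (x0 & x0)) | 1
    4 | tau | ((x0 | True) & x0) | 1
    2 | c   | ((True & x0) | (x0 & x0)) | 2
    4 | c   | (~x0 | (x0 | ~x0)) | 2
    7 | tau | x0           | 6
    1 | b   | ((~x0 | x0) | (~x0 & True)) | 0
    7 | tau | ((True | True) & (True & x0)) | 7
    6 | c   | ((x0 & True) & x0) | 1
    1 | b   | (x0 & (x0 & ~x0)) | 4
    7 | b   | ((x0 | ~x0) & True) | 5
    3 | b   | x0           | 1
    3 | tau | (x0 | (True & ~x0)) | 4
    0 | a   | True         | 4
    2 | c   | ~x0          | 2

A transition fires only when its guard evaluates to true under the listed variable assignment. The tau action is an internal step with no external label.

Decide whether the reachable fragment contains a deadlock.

Reachable = {0,2,4}
  0: a→4  [1 exit(s)]
  2: c→2  [1 exit(s)]
  4: c→2  tau→0  [2 exit(s)]

Answer: DEADLOCK-FREE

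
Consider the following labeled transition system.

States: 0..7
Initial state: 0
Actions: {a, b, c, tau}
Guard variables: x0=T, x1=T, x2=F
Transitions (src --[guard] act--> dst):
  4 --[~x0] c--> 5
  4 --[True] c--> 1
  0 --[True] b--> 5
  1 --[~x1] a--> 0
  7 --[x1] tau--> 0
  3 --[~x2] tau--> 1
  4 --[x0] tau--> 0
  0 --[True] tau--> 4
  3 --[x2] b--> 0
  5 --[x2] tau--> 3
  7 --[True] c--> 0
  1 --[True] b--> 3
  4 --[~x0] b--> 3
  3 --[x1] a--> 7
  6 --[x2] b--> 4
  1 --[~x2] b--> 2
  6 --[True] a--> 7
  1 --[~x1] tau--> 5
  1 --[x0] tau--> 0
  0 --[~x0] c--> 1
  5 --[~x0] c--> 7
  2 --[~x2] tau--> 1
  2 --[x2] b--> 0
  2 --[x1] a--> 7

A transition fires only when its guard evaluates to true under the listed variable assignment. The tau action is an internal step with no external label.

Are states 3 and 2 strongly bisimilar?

Answer: BISIMILAR

Working:
Compute ~ classes (split until stable):
  round 0: {{0,1,2,3,4,5,6,7}}
  round 1: {{0,1},{2,3},{4,7},{5},{6}}
  round 2: {{0},{1},{2,3},{4,7},{5},{6}}
  round 3: {{0},{1},{2,3},{4},{5},{6},{7}}
stable after 4 split(s): 7 block(s)
3∈{2,3}, 2∈{2,3}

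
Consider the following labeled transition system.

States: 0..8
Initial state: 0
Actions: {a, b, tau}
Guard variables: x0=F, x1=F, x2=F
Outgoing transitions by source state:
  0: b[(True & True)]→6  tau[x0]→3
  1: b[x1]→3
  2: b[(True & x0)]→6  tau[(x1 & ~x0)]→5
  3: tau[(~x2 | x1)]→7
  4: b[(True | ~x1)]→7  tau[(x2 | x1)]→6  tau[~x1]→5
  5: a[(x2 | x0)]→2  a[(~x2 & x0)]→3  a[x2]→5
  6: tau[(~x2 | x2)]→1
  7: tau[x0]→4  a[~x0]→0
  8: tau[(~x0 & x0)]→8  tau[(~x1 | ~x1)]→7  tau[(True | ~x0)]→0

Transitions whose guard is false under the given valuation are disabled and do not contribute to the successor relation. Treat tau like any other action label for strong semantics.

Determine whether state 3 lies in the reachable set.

8 transition(s) survive guard evaluation.
L0 = {0}
L1 = {6}  cumulative {0,6}
L2 = {1}  cumulative {0,1,6}
R = {0,1,6}

Answer: UNREACHABLE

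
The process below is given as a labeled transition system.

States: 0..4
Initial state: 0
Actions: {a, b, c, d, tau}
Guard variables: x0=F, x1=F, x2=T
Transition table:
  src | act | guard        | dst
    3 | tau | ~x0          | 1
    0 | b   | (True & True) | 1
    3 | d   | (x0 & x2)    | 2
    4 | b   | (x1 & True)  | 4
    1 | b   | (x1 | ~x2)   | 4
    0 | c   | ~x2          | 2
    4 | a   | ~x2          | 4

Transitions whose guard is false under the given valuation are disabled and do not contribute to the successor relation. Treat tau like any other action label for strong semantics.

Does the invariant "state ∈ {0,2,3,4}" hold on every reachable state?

Answer: INVARIANT VIOLATED at state 1

Working:
Safe = {0,2,3,4}
Reachable = {0,1}
  0: ✓
  1: ✗ unsafe
reach 1 via b — violates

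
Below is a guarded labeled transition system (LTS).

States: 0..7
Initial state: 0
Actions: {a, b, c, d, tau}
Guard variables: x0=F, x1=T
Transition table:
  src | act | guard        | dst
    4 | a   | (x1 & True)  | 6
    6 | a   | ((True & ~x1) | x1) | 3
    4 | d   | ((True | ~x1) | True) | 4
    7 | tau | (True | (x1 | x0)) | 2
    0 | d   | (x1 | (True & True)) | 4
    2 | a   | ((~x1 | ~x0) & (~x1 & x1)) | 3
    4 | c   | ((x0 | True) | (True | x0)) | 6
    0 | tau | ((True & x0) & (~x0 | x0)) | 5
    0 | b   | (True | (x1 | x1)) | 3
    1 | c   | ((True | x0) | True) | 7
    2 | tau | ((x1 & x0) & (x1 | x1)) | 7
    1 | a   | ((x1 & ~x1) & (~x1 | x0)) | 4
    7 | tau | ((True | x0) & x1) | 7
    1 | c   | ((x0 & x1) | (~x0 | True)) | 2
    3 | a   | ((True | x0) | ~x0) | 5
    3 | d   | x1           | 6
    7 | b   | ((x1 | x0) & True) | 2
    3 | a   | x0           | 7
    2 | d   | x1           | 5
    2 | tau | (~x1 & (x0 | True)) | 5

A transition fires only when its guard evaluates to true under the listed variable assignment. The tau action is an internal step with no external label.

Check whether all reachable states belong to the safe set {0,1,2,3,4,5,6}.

Answer: INVARIANT HOLDS

Working:
Safe = {0,1,2,3,4,5,6}
R = {0,3,4,5,6}
  0: ok
  3: ok
  4: ok
  5: ok
  6: ok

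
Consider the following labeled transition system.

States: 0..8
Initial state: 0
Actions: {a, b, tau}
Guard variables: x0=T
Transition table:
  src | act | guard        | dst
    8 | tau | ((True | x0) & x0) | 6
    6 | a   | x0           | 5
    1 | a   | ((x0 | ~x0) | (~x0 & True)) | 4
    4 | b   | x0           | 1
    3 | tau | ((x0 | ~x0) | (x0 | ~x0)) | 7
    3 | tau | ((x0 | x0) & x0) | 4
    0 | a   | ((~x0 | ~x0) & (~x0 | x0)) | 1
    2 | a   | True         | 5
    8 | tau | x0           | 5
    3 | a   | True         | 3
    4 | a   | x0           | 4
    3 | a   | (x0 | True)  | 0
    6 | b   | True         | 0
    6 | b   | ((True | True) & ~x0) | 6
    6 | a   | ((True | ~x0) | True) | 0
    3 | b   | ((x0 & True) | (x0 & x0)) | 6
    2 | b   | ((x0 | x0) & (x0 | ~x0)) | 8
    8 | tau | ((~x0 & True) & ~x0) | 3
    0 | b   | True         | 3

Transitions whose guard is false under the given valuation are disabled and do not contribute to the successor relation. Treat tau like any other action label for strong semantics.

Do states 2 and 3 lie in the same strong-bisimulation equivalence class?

Answer: NOT BISIMILAR

Analysis:
Compute ~ classes (split until stable):
  P[0] = {{0,1,2,3,4,5,6,7,8}}
  P[1] = {{0},{1},{2,4,6},{3},{5,7},{8}}
  P[2] = {{0},{1},{2},{3},{4},{5,7},{6},{8}}
8 equivalence class(es) (converged in 3)
class of 2: {2}; class of 3: {3}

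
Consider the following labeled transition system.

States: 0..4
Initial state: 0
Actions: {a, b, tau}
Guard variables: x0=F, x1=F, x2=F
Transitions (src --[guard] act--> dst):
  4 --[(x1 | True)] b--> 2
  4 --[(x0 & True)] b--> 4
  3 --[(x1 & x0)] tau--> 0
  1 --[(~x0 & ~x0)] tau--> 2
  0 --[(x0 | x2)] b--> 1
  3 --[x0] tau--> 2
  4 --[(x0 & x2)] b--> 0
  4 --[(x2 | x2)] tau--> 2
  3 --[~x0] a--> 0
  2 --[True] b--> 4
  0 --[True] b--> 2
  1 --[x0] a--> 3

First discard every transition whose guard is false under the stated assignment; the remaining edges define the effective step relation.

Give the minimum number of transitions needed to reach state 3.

BFS to 3:
  L0 = {0}
  L1 = {2}
  L2 = {4}
3 never appears.

Answer: UNREACHABLE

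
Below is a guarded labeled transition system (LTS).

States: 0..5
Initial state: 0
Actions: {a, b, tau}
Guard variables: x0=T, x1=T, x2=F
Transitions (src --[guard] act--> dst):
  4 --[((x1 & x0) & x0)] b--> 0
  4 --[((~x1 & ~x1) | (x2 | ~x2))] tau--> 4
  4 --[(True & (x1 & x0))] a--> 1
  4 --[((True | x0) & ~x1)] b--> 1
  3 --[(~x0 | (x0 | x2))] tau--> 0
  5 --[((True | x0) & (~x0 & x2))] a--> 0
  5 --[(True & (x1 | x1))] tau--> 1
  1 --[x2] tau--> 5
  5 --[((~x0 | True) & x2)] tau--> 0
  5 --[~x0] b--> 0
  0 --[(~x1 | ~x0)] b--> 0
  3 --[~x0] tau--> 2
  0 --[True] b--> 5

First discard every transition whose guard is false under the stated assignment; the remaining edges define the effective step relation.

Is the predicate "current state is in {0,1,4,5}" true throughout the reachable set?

Inv-set: {0,1,4,5}
Reach set: {0,1,5}
  0: safe
  1: safe
  5: safe

Answer: INVARIANT HOLDS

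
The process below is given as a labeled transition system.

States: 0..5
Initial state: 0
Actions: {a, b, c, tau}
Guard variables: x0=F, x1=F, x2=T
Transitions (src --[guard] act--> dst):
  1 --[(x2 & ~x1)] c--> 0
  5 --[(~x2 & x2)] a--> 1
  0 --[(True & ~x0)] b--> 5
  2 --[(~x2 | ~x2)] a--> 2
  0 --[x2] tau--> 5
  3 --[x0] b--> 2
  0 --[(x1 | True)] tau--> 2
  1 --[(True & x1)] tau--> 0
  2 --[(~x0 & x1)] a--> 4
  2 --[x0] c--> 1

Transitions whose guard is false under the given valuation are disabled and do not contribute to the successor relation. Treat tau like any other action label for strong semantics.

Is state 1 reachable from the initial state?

Answer: UNREACHABLE

Trace:
4 transition(s) survive guard evaluation.
L0 = {0}
L1 = {2,5}  now seen {0,2,5}
Reachable = {0,2,5}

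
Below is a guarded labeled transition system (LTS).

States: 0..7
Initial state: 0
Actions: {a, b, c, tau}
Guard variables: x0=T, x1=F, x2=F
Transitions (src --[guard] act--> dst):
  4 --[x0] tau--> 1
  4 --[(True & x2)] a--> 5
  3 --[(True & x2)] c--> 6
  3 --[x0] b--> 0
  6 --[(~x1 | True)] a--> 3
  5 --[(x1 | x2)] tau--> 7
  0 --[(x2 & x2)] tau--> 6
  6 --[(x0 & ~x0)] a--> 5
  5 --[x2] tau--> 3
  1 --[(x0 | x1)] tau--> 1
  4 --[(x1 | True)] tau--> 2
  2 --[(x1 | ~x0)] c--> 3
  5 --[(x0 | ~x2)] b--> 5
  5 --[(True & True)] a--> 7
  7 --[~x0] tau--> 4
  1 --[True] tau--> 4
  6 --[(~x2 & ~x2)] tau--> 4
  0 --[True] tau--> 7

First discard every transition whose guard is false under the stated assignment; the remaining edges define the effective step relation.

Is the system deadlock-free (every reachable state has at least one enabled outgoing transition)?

Answer: DEADLOCK at state 7

Working:
Reach set: {0,7}
  0: tau→7  [1 out]
  7: ∅  [STUCK]
Path to 7: tau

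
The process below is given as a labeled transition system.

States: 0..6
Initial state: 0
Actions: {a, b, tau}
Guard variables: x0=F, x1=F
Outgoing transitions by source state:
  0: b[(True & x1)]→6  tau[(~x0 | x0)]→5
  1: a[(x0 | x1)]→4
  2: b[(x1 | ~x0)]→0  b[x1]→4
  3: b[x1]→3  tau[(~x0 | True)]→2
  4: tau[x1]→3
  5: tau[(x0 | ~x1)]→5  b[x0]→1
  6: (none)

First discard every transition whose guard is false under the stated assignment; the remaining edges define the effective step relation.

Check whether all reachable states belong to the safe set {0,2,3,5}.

Answer: INVARIANT HOLDS

Analysis:
Safe = {0,2,3,5}
Reach set: {0,5}
  0: ok
  5: ok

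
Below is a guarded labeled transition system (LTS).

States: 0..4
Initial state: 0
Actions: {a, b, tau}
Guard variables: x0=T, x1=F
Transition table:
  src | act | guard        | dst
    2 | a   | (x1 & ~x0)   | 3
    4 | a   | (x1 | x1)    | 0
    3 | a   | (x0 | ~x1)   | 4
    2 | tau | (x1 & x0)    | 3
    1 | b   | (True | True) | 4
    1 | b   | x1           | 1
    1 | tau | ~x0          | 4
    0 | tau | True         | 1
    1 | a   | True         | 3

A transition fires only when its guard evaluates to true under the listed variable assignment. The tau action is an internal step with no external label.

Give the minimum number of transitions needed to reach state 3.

Breadth-first toward 3:
  depth 0: {0}
  depth 1: {1}
  depth 2: {3,4}
depth(3)=2, e.g. tau·a

Answer: 2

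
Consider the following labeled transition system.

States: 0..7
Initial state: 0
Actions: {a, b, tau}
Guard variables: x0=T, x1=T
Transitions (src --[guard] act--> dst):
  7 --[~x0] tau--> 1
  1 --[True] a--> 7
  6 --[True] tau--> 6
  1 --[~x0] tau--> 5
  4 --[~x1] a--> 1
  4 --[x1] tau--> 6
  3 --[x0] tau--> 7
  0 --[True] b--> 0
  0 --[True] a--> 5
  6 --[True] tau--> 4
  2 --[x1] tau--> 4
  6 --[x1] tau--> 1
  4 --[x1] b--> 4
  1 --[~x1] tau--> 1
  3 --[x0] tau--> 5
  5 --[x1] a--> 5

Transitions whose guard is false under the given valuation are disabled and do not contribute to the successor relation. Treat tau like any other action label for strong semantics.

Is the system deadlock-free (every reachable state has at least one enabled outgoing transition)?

R = {0,5}
  0: a→5  b→0  [deg 2]
  5: a→5  [deg 1]

Answer: DEADLOCK-FREE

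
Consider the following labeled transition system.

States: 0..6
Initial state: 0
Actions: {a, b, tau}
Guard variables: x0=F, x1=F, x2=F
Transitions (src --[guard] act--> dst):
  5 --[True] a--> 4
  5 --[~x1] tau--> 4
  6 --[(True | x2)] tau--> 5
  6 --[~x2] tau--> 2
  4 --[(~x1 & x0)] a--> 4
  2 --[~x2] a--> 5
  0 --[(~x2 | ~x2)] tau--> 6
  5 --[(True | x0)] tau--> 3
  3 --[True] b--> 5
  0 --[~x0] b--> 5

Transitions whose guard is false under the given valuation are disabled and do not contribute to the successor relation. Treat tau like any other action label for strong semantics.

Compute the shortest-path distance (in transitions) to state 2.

Answer: 2

Analysis:
Breadth-first toward 2:
  depth 0: {0}
  depth 1: {5,6}
  depth 2: {2,3,4}
2 enters at depth 2; path tau·tau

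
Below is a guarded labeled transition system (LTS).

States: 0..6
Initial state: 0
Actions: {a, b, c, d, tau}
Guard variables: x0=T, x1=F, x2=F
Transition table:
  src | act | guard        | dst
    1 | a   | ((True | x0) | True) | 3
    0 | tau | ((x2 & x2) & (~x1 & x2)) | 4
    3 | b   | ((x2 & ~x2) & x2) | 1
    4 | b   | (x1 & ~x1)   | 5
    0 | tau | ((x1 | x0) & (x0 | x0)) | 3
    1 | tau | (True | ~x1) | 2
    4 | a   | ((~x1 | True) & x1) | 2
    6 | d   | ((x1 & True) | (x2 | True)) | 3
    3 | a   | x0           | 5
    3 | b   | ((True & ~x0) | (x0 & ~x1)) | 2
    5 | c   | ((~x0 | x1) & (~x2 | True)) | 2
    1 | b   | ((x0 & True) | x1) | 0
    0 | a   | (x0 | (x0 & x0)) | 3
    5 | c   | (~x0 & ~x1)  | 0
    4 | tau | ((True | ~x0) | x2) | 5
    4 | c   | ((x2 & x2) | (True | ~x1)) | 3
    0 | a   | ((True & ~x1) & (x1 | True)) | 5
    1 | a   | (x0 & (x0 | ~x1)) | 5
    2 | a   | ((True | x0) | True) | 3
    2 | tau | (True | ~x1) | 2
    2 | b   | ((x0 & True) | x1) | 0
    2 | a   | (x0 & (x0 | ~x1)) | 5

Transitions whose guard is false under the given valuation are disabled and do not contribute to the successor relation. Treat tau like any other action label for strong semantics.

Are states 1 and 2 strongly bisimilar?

Bisimulation quotient by refinement:
  round 0: {{0,1,2,3,4,5,6}}
  round 1: {{0},{1,2},{3},{4},{5},{6}}
stable after 2 split(s): 6 block(s)
[1]={1,2}  [2]={1,2}

Answer: BISIMILAR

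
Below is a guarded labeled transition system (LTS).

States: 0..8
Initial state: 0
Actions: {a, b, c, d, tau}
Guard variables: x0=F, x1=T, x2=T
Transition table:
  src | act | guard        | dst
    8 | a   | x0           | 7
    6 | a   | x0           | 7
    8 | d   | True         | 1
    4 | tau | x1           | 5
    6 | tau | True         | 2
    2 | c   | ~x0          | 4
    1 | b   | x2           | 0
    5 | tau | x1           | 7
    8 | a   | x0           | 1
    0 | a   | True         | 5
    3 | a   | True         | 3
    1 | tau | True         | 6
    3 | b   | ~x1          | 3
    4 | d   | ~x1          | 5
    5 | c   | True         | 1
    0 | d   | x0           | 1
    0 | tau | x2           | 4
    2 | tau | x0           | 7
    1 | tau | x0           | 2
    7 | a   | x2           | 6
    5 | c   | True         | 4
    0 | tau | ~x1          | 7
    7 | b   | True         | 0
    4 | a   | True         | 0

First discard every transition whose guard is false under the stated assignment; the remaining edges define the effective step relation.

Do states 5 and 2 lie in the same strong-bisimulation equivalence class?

Answer: NOT BISIMILAR

Working:
Compute ~ classes (split until stable):
  P[0] = {{0,1,2,3,4,5,6,7,8}}
  P[1] = {{0,4},{1},{2},{3},{5},{6},{7},{8}}
  P[2] = {{0},{1},{2},{3},{4},{5},{6},{7},{8}}
9 equivalence class(es) (converged in 3)
5∈{5}, 2∈{2}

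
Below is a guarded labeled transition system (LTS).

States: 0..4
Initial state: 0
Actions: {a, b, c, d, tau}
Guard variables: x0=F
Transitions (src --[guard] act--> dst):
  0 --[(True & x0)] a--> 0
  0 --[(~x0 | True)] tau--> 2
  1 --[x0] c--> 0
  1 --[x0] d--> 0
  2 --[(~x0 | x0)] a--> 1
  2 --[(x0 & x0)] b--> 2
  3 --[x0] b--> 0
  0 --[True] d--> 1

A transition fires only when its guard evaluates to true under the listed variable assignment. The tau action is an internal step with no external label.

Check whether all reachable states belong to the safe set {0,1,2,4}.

Answer: INVARIANT HOLDS

Working:
Safe = {0,1,2,4}
R = {0,1,2}
  0: ok
  1: ok
  2: ok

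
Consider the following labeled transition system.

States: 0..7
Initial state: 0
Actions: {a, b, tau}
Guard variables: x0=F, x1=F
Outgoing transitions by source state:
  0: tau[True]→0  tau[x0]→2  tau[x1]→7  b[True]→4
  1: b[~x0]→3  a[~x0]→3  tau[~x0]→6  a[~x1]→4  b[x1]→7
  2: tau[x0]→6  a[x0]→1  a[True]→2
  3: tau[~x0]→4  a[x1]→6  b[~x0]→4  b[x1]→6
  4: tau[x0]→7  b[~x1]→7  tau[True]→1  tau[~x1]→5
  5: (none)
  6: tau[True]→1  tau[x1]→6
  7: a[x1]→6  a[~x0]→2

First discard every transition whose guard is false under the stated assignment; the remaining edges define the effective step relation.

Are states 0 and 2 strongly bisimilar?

Answer: NOT BISIMILAR

Analysis:
Compute ~ classes (split until stable):
  π0 = {{0,1,2,3,4,5,6,7}}
  π1 = {{0,3,4},{1},{2,7},{5},{6}}
  π2 = {{0,3},{1},{2,7},{4},{5},{6}}
  π3 = {{0},{1},{2,7},{3},{4},{5},{6}}
stable after 4 split(s): 7 block(s)
[0]={0}  [2]={2,7}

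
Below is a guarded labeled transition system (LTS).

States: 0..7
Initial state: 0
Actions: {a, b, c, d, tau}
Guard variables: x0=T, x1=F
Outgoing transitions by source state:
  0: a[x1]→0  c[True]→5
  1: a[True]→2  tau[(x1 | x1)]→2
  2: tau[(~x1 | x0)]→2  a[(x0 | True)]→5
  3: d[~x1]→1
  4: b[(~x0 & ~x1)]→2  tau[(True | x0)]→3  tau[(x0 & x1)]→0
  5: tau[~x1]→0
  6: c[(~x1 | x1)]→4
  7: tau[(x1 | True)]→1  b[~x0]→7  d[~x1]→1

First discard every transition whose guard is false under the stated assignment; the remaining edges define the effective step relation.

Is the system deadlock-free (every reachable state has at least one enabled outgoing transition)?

Answer: DEADLOCK-FREE

Analysis:
Reach set: {0,5}
  0: c→5  [deg 1]
  5: tau→0  [deg 1]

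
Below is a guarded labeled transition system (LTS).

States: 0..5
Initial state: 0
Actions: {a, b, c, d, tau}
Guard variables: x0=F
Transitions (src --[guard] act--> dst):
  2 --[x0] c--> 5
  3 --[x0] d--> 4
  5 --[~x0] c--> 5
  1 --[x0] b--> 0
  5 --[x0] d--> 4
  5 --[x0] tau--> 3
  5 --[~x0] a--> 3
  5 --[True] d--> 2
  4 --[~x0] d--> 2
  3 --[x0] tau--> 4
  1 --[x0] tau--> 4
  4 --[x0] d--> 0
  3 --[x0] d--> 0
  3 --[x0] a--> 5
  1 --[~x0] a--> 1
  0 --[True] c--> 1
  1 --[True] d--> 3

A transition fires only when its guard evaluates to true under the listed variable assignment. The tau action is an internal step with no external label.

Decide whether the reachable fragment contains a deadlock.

Answer: DEADLOCK at state 3

Analysis:
Reach set: {0,1,3}
  0: c→1  [deg 1]
  1: a→1  d→3  [deg 2]
  3: ∅  [STUCK]
trace reaching 3: c·d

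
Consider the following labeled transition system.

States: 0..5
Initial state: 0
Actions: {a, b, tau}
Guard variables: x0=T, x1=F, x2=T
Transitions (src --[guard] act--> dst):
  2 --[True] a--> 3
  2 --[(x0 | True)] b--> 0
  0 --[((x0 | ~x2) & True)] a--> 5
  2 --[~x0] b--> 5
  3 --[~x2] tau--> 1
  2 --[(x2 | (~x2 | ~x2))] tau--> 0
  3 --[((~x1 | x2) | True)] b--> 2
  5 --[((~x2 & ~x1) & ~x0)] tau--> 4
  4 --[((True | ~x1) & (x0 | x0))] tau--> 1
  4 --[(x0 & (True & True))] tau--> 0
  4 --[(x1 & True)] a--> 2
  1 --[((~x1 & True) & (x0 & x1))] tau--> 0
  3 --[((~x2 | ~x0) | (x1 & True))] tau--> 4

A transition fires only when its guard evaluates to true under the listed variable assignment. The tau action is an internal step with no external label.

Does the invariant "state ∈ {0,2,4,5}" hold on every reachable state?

Answer: INVARIANT HOLDS

Analysis:
Inv-set: {0,2,4,5}
Reachable = {0,5}
  0: ok
  5: ok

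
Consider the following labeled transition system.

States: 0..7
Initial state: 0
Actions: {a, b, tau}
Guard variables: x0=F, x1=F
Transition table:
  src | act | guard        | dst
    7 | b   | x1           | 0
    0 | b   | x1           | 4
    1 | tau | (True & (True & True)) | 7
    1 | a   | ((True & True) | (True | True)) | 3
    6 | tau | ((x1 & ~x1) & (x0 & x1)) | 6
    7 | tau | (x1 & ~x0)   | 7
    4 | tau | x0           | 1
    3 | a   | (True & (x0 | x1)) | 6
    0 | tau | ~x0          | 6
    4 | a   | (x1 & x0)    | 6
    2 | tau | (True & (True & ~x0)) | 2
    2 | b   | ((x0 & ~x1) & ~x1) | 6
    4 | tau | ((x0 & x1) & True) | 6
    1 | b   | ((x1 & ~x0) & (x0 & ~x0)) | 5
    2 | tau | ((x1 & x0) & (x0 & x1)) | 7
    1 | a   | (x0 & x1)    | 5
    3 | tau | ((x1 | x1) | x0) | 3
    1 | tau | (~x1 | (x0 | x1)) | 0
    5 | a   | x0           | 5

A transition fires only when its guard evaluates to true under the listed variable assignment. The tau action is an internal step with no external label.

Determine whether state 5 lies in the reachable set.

5 transition(s) survive guard evaluation.
L0 = {0}
L1 = {6}  now seen {0,6}
R = {0,6}

Answer: UNREACHABLE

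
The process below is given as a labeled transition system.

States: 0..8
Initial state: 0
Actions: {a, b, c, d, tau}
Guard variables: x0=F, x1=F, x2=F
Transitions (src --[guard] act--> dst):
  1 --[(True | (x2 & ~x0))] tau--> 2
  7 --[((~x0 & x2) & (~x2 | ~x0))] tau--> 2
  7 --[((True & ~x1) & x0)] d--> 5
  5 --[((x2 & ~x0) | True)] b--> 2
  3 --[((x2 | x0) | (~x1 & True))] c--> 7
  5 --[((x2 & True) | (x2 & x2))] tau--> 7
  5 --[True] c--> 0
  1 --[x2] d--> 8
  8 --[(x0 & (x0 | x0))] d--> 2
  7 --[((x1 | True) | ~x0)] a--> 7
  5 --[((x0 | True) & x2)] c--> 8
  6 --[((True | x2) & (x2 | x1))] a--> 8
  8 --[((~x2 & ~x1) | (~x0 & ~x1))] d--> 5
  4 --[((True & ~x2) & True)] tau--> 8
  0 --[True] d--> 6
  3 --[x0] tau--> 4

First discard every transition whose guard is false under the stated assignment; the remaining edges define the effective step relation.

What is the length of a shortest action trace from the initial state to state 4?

Answer: UNREACHABLE

Trace:
Layered search for 4:
  Layer 0: {0}
  Layer 1: {6}
4 never appears.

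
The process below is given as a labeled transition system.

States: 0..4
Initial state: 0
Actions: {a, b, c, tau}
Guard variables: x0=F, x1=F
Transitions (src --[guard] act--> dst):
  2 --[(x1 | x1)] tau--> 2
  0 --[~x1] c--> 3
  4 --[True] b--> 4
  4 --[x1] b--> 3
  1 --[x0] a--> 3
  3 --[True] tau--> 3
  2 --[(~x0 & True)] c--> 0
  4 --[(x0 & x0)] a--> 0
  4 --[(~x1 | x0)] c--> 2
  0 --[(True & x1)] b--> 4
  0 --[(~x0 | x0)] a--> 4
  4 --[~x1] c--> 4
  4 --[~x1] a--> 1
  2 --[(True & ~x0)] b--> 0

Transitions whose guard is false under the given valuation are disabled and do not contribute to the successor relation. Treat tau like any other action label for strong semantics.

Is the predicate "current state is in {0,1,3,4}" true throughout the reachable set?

Inv-set: {0,1,3,4}
R = {0,1,2,3,4}
  0: ✓
  1: ✓
  2: VIOLATES
  3: ✓
  4: ✓
witness against invariant: a·c → 2

Answer: INVARIANT VIOLATED at state 2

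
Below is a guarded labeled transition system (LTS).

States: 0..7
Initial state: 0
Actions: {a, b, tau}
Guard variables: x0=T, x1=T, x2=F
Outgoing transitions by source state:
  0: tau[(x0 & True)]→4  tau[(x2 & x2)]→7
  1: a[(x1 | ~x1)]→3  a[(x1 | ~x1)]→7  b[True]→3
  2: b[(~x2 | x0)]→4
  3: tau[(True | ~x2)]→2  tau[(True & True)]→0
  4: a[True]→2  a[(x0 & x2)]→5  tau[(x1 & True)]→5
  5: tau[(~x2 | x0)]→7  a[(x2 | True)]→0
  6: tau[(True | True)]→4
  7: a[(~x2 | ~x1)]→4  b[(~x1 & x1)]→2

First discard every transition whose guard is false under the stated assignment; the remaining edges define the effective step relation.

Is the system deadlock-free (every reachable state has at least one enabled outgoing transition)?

Answer: DEADLOCK-FREE

Trace:
Reach set: {0,2,4,5,7}
  0: tau→4  [deg 1]
  2: b→4  [deg 1]
  4: a→2  tau→5  [deg 2]
  5: a→0  tau→7  [deg 2]
  7: a→4  [deg 1]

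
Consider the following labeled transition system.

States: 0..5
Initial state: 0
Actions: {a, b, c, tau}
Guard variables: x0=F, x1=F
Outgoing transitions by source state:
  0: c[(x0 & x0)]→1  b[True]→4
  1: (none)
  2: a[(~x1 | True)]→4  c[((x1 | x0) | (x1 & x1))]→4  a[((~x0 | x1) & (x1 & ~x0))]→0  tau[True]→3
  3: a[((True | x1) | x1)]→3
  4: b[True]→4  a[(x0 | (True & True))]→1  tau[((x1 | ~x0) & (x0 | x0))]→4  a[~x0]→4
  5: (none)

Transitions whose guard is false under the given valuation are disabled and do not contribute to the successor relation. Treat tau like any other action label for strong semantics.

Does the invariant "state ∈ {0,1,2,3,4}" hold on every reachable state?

Answer: INVARIANT HOLDS

Analysis:
Inv-set: {0,1,2,3,4}
R = {0,1,4}
  0: safe
  1: safe
  4: safe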